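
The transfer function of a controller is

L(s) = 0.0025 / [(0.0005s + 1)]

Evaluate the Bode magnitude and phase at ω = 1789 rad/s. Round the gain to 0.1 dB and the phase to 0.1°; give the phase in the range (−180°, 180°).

At ω = 1789 rad/s:
pole (1 + j1789·0.0005) = 1 + j0.8945 → |·| ≈ 1.3417, ∠ ≈ 41.81°
|L| = 0.0025 · 1 / (1.3417) ≈ 0.0018633
Gain = 20 log₁₀(0.0018633) ≈ -54.59 dB
∠L = (0°) − (41.81°) = -41.81°

-54.6 dB, -41.8°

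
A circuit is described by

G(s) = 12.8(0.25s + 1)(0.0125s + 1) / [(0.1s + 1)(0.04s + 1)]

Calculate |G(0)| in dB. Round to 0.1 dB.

22.1 dB

G(0) = 12.8 · 1 / 1 = 12.8
20 log₁₀(12.8) ≈ 22.14 dB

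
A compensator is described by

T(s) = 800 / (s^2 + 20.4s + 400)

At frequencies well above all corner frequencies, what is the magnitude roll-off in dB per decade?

Each pole contributes −20 dB/decade at high frequency; each zero contributes +20 dB/decade.
Net: 0 zero(s) − 2 pole(s) → -40 dB/decade.

-40 dB/decade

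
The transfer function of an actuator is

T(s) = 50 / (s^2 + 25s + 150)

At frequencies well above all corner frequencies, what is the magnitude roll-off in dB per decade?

Each pole contributes −20 dB/decade at high frequency; each zero contributes +20 dB/decade.
Net: 0 zero(s) − 2 pole(s) → -40 dB/decade.

-40 dB/decade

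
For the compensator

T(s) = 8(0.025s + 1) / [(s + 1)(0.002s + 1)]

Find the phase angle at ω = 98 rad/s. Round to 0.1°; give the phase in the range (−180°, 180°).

At ω = 98 rad/s:
zero (1 + j98·0.025) = 1 + j2.45 → |·| ≈ 2.6462, ∠ ≈ 67.80°
pole (1 + j98·1) = 1 + j98 → |·| ≈ 98.005, ∠ ≈ 89.42°
pole (1 + j98·0.002) = 1 + j0.196 → |·| ≈ 1.019, ∠ ≈ 11.09°
∠T = (67.80°) − (89.42° + 11.09°) = -32.71°

-32.7°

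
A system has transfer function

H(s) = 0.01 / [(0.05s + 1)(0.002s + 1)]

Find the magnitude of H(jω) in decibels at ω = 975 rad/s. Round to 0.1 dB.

At ω = 975 rad/s:
pole (1 + j975·0.05) = 1 + j48.75 → |·| ≈ 48.76, ∠ ≈ 88.82°
pole (1 + j975·0.002) = 1 + j1.95 → |·| ≈ 2.1915, ∠ ≈ 62.85°
|H| = 0.01 · 1 / (48.76 · 2.1915) ≈ 9.3583e-05
Gain = 20 log₁₀(9.3583e-05) ≈ -80.58 dB

-80.6 dB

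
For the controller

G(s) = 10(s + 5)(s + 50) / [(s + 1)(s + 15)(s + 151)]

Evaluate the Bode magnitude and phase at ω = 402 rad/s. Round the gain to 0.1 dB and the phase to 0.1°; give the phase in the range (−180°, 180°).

At s = jω = j402:
zero (s+5): 5 + j402 → |·| = √(5²+402²) = √161629 ≈ 402.03, ∠ = arctan(402/5) ≈ 89.29°
zero (s+50): 50 + j402 → |·| = √(50²+402²) = √164104 ≈ 405.1, ∠ = arctan(402/50) ≈ 82.91°
pole (s+1): 1 + j402 → |·| = √(1²+402²) = √161605 ≈ 402, ∠ = arctan(402/1) ≈ 89.86°
pole (s+15): 15 + j402 → |·| = √(15²+402²) = √161829 ≈ 402.28, ∠ = arctan(402/15) ≈ 87.86°
pole (s+151): 151 + j402 → |·| = √(151²+402²) = √184405 ≈ 429.42, ∠ = arctan(402/151) ≈ 69.41°
|G| = 10 · 1.6286e+05 / 6.9444e+07 ≈ 0.023452
Gain = 20 log₁₀(0.023452) ≈ -32.60 dB
∠G = 172.20° − 247.13° = -74.93°

-32.6 dB, -74.9°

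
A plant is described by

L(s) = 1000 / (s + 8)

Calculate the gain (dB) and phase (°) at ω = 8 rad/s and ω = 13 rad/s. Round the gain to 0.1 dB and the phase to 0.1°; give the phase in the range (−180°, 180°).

At s = jω = j8:
pole (s+8): 8 + j8 → |·| = √(8²+8²) = √128 ≈ 11.314, ∠ = arctan(8/8) ≈ 45.00°
|L| = 1000 / 11.314 ≈ 88.386
Gain = 20 log₁₀(88.386) ≈ 38.93 dB
∠L = 0.00° − 45.00° = -45.00°

At s = jω = j13:
pole (s+8): 8 + j13 → |·| = √(8²+13²) = √233 ≈ 15.264, ∠ = arctan(13/8) ≈ 58.39°
|L| = 1000 / 15.264 ≈ 65.514
Gain = 20 log₁₀(65.514) ≈ 36.33 dB
∠L = 0.00° − 58.39° = -58.39°

ω = 8: 38.9 dB, -45.0°; ω = 13: 36.3 dB, -58.4°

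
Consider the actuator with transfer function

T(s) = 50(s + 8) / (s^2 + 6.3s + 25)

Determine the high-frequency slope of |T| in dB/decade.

-20 dB/decade

Each pole contributes −20 dB/decade at high frequency; each zero contributes +20 dB/decade.
Net: 1 zero(s) − 2 pole(s) → -20 dB/decade.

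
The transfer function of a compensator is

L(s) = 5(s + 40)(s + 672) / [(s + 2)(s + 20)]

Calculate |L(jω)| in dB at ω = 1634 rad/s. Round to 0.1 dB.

14.7 dB

At s = jω = j1634:
zero (s+40): 40 + j1634 → |·| = √(40²+1634²) = √2671556 ≈ 1634.5, ∠ = arctan(1634/40) ≈ 88.60°
zero (s+672): 672 + j1634 → |·| = √(672²+1634²) = √3121540 ≈ 1766.8, ∠ = arctan(1634/672) ≈ 67.64°
pole (s+2): 2 + j1634 → |·| = √(2²+1634²) = √2669960 ≈ 1634, ∠ = arctan(1634/2) ≈ 89.93°
pole (s+20): 20 + j1634 → |·| = √(20²+1634²) = √2670356 ≈ 1634.1, ∠ = arctan(1634/20) ≈ 89.30°
|L| = 5 · 2.8878e+06 / 2.6701e+06 ≈ 5.4077
Gain = 20 log₁₀(5.4077) ≈ 14.66 dB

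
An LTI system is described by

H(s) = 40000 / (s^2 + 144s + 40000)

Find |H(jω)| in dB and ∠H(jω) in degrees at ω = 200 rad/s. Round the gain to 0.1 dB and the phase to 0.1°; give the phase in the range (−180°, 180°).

2.9 dB, -90.0°

At s = jω = j200:
quadratic: (j200)² + 144·j200 + 40000 = 0 + j28800 → |·| ≈ 28800, ∠ ≈ 90.00°
|H| = 40000 / 28800 ≈ 1.3889
Gain = 20 log₁₀(1.3889) ≈ 2.85 dB
∠H = 0.00° − 90.00° = -90.00°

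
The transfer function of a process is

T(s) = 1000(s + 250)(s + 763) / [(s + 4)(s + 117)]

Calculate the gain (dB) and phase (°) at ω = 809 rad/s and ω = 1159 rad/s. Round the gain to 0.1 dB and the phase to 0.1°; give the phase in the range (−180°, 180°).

ω = 809: 63.1 dB, -52.0°; ω = 1159: 61.7 dB, -39.6°

At s = jω = j809:
zero (s+250): 250 + j809 → |·| = √(250²+809²) = √716981 ≈ 846.75, ∠ = arctan(809/250) ≈ 72.83°
zero (s+763): 763 + j809 → |·| = √(763²+809²) = √1236650 ≈ 1112, ∠ = arctan(809/763) ≈ 46.68°
pole (s+4): 4 + j809 → |·| = √(4²+809²) = √654497 ≈ 809.01, ∠ = arctan(809/4) ≈ 89.72°
pole (s+117): 117 + j809 → |·| = √(117²+809²) = √668170 ≈ 817.42, ∠ = arctan(809/117) ≈ 81.77°
|T| = 1000 · 9.4159e+05 / 6.613e+05 ≈ 1423.8
Gain = 20 log₁₀(1423.8) ≈ 63.07 dB
∠T = 119.51° − 171.49° = -51.98°

At s = jω = j1159:
zero (s+250): 250 + j1159 → |·| = √(250²+1159²) = √1405781 ≈ 1185.7, ∠ = arctan(1159/250) ≈ 77.83°
zero (s+763): 763 + j1159 → |·| = √(763²+1159²) = √1925450 ≈ 1387.6, ∠ = arctan(1159/763) ≈ 56.64°
pole (s+4): 4 + j1159 → |·| = √(4²+1159²) = √1343297 ≈ 1159, ∠ = arctan(1159/4) ≈ 89.80°
pole (s+117): 117 + j1159 → |·| = √(117²+1159²) = √1356970 ≈ 1164.9, ∠ = arctan(1159/117) ≈ 84.24°
|T| = 1000 · 1.6453e+06 / 1.3501e+06 ≈ 1218.7
Gain = 20 log₁₀(1218.7) ≈ 61.72 dB
∠T = 134.47° − 174.04° = -39.57°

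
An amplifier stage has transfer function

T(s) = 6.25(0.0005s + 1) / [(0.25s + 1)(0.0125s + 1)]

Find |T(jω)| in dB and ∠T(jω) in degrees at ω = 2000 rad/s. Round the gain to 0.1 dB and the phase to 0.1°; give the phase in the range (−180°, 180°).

-63.0 dB, -132.6°

At ω = 2000 rad/s:
zero (1 + j2000·0.0005) = 1 + j1 → |·| ≈ 1.4142, ∠ ≈ 45.00°
pole (1 + j2000·0.25) = 1 + j500 → |·| ≈ 500, ∠ ≈ 89.89°
pole (1 + j2000·0.0125) = 1 + j25 → |·| ≈ 25.02, ∠ ≈ 87.71°
|T| = 6.25 · 1.4142 / (500 · 25.02) ≈ 0.00070653
Gain = 20 log₁₀(0.00070653) ≈ -63.02 dB
∠T = (45.00°) − (89.89° + 87.71°) = -132.60°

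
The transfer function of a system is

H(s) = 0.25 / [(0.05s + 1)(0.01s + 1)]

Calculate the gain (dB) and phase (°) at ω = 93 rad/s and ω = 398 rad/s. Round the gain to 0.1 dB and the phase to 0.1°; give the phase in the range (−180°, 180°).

At ω = 93 rad/s:
pole (1 + j93·0.05) = 1 + j4.65 → |·| ≈ 4.7563, ∠ ≈ 77.86°
pole (1 + j93·0.01) = 1 + j0.93 → |·| ≈ 1.3656, ∠ ≈ 42.92°
|H| = 0.25 · 1 / (4.7563 · 1.3656) ≈ 0.03849
Gain = 20 log₁₀(0.03849) ≈ -28.29 dB
∠H = (0°) − (77.86° + 42.92°) = -120.78°

At ω = 398 rad/s:
pole (1 + j398·0.05) = 1 + j19.9 → |·| ≈ 19.925, ∠ ≈ 87.12°
pole (1 + j398·0.01) = 1 + j3.98 → |·| ≈ 4.1037, ∠ ≈ 75.90°
|H| = 0.25 · 1 / (19.925 · 4.1037) ≈ 0.0030575
Gain = 20 log₁₀(0.0030575) ≈ -50.29 dB
∠H = (0°) − (87.12° + 75.90°) = -163.02°

ω = 93: -28.3 dB, -120.8°; ω = 398: -50.3 dB, -163.0°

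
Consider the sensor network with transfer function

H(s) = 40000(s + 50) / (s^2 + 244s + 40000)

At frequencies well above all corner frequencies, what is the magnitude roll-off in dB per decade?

Each pole contributes −20 dB/decade at high frequency; each zero contributes +20 dB/decade.
Net: 1 zero(s) − 2 pole(s) → -20 dB/decade.

-20 dB/decade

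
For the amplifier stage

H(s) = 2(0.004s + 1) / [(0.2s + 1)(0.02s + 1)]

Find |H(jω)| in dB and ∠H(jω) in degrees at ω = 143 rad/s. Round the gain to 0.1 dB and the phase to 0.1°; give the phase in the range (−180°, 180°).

-31.5 dB, -129.0°

At ω = 143 rad/s:
zero (1 + j143·0.004) = 1 + j0.572 → |·| ≈ 1.152, ∠ ≈ 29.77°
pole (1 + j143·0.2) = 1 + j28.6 → |·| ≈ 28.617, ∠ ≈ 88.00°
pole (1 + j143·0.02) = 1 + j2.86 → |·| ≈ 3.0298, ∠ ≈ 70.73°
|H| = 2 · 1.152 / (28.617 · 3.0298) ≈ 0.026573
Gain = 20 log₁₀(0.026573) ≈ -31.51 dB
∠H = (29.77°) − (88.00° + 70.73°) = -128.96°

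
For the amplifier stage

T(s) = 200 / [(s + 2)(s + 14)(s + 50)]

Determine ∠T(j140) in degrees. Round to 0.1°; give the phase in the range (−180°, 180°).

At s = jω = j140:
pole (s+2): 2 + j140 → |·| = √(2²+140²) = √19604 ≈ 140.01, ∠ = arctan(140/2) ≈ 89.18°
pole (s+14): 14 + j140 → |·| = √(14²+140²) = √19796 ≈ 140.7, ∠ = arctan(140/14) ≈ 84.29°
pole (s+50): 50 + j140 → |·| = √(50²+140²) = √22100 ≈ 148.66, ∠ = arctan(140/50) ≈ 70.35°
∠T = 0.00° − 243.82° = -243.82° ≡ 116.18° (principal value)

116.2°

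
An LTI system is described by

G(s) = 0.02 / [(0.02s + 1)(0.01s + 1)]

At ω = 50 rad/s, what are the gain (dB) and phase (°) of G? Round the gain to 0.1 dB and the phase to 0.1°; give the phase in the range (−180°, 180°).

-38.0 dB, -71.6°

At ω = 50 rad/s:
pole (1 + j50·0.02) = 1 + j1 → |·| ≈ 1.4142, ∠ ≈ 45.00°
pole (1 + j50·0.01) = 1 + j0.5 → |·| ≈ 1.118, ∠ ≈ 26.57°
|G| = 0.02 · 1 / (1.4142 · 1.118) ≈ 0.01265
Gain = 20 log₁₀(0.01265) ≈ -37.96 dB
∠G = (0°) − (45.00° + 26.57°) = -71.57°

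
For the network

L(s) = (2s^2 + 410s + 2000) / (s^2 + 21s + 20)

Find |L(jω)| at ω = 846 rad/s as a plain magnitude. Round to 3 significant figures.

Substitute s = j846:
Numerator: 2(j846)^2 + 410(j846) + 2000 = -1429432 + j346860
Denominator: (j846)^2 + 21(j846) + 20 = -715696 + j17766
|N| = √(1429432² + 346860²) ≈ 1.4709e+06, ∠N ≈ 166.36°
|D| = √(715696² + 17766²) ≈ 7.1592e+05, ∠D ≈ 178.58°
|L| = 1.4709e+06 / 7.1592e+05 ≈ 2.0546

2.05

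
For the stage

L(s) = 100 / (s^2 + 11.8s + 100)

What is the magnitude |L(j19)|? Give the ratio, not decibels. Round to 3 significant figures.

0.291

At s = jω = j19:
quadratic: (j19)² + 11.8·j19 + 100 = -261 + j224.2 → |·| ≈ 344.07, ∠ ≈ 139.34°
|L| = 100 / 344.07 ≈ 0.29064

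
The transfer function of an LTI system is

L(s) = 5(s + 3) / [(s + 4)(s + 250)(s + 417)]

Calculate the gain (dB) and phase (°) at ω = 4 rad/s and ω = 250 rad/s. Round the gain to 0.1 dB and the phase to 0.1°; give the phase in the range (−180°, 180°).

At s = jω = j4:
zero (s+3): 3 + j4 → |·| = √(3²+4²) = √25 ≈ 5, ∠ = arctan(4/3) ≈ 53.13°
pole (s+4): 4 + j4 → |·| = √(4²+4²) = √32 ≈ 5.6569, ∠ = arctan(4/4) ≈ 45.00°
pole (s+250): 250 + j4 → |·| = √(250²+4²) = √62516 ≈ 250.03, ∠ = arctan(4/250) ≈ 0.92°
pole (s+417): 417 + j4 → |·| = √(417²+4²) = √173905 ≈ 417.02, ∠ = arctan(4/417) ≈ 0.55°
|L| = 5 · 5 / 5.8983e+05 ≈ 4.2385e-05
Gain = 20 log₁₀(4.2385e-05) ≈ -87.46 dB
∠L = 53.13° − 46.47° = 6.66°

At s = jω = j250:
zero (s+3): 3 + j250 → |·| = √(3²+250²) = √62509 ≈ 250.02, ∠ = arctan(250/3) ≈ 89.31°
pole (s+4): 4 + j250 → |·| = √(4²+250²) = √62516 ≈ 250.03, ∠ = arctan(250/4) ≈ 89.08°
pole (s+250): 250 + j250 → |·| = √(250²+250²) = √125000 ≈ 353.55, ∠ = arctan(250/250) ≈ 45.00°
pole (s+417): 417 + j250 → |·| = √(417²+250²) = √236389 ≈ 486.2, ∠ = arctan(250/417) ≈ 30.94°
|L| = 5 · 250.02 / 4.2979e+07 ≈ 2.9086e-05
Gain = 20 log₁₀(2.9086e-05) ≈ -90.73 dB
∠L = 89.31° − 165.02° = -75.71°

ω = 4: -87.5 dB, 6.7°; ω = 250: -90.7 dB, -75.7°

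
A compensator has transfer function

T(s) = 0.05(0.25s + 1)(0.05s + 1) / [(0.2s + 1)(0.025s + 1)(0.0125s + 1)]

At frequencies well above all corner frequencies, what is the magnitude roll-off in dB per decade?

Each pole contributes −20 dB/decade at high frequency; each zero contributes +20 dB/decade.
Net: 2 zero(s) − 3 pole(s) → -20 dB/decade.

-20 dB/decade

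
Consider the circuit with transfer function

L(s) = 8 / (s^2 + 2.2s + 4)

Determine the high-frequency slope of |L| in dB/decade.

-40 dB/decade

Each pole contributes −20 dB/decade at high frequency; each zero contributes +20 dB/decade.
Net: 0 zero(s) − 2 pole(s) → -40 dB/decade.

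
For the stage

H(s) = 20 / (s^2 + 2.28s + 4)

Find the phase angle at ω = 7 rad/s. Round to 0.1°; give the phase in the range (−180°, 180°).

-160.5°

At s = jω = j7:
quadratic: (j7)² + 2.28·j7 + 4 = -45 + j15.96 → |·| ≈ 47.746, ∠ ≈ 160.47°
∠H = 0.00° − 160.47° = -160.47°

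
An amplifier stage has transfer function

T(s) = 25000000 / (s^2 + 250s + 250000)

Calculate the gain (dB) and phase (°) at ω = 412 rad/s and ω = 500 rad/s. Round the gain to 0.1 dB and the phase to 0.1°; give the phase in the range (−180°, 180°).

At s = jω = j412:
quadratic: (j412)² + 250·j412 + 250000 = 80256 + j103000 → |·| ≈ 1.3058e+05, ∠ ≈ 52.07°
|T| = 25000000 / 1.3058e+05 ≈ 191.45
Gain = 20 log₁₀(191.45) ≈ 45.64 dB
∠T = 0.00° − 52.07° = -52.07°

At s = jω = j500:
quadratic: (j500)² + 250·j500 + 250000 = 0 + j125000 → |·| ≈ 1.25e+05, ∠ ≈ 90.00°
|T| = 25000000 / 1.25e+05 ≈ 200
Gain = 20 log₁₀(200) ≈ 46.02 dB
∠T = 0.00° − 90.00° = -90.00°

ω = 412: 45.6 dB, -52.1°; ω = 500: 46.0 dB, -90.0°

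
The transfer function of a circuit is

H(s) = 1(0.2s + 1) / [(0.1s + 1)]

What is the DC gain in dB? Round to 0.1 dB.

0.0 dB

H(0) = 1 · 1 / 1 = 1
20 log₁₀(1) ≈ 0.00 dB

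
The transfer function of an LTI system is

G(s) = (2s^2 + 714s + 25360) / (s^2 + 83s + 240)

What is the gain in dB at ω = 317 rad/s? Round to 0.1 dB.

Substitute s = j317:
Numerator: 2(j317)^2 + 714(j317) + 25360 = -175618 + j226338
Denominator: (j317)^2 + 83(j317) + 240 = -100249 + j26311
|N| = √(175618² + 226338²) ≈ 2.8648e+05, ∠N ≈ 127.81°
|D| = √(100249² + 26311²) ≈ 1.0364e+05, ∠D ≈ 165.29°
|G| = 2.8648e+05 / 1.0364e+05 ≈ 2.7642
Gain = 20 log₁₀(2.7642) ≈ 8.83 dB

8.8 dB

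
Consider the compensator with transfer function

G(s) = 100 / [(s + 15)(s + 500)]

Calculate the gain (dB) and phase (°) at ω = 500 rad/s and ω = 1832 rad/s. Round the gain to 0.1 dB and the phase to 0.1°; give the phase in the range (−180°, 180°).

ω = 500: -71.0 dB, -133.3°; ω = 1832: -90.8 dB, -164.3°

At s = jω = j500:
pole (s+15): 15 + j500 → |·| = √(15²+500²) = √250225 ≈ 500.22, ∠ = arctan(500/15) ≈ 88.28°
pole (s+500): 500 + j500 → |·| = √(500²+500²) = √500000 ≈ 707.11, ∠ = arctan(500/500) ≈ 45.00°
|G| = 100 / 3.5371e+05 ≈ 0.00028272
Gain = 20 log₁₀(0.00028272) ≈ -70.97 dB
∠G = 0.00° − 133.28° = -133.28°

At s = jω = j1832:
pole (s+15): 15 + j1832 → |·| = √(15²+1832²) = √3356449 ≈ 1832.1, ∠ = arctan(1832/15) ≈ 89.53°
pole (s+500): 500 + j1832 → |·| = √(500²+1832²) = √3606224 ≈ 1899, ∠ = arctan(1832/500) ≈ 74.73°
|G| = 100 / 3.4792e+06 ≈ 2.8742e-05
Gain = 20 log₁₀(2.8742e-05) ≈ -90.83 dB
∠G = 0.00° − 164.26° = -164.26°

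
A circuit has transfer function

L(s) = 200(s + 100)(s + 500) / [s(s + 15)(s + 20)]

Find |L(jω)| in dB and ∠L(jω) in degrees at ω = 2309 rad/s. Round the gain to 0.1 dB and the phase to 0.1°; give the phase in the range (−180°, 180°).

At s = jω = j2309:
zero (s+100): 100 + j2309 → |·| = √(100²+2309²) = √5341481 ≈ 2311.2, ∠ = arctan(2309/100) ≈ 87.52°
zero (s+500): 500 + j2309 → |·| = √(500²+2309²) = √5581481 ≈ 2362.5, ∠ = arctan(2309/500) ≈ 77.78°
pole (s+15): 15 + j2309 → |·| = √(15²+2309²) = √5331706 ≈ 2309, ∠ = arctan(2309/15) ≈ 89.63°
pole (s+20): 20 + j2309 → |·| = √(20²+2309²) = √5331881 ≈ 2309.1, ∠ = arctan(2309/20) ≈ 89.50°
pole at origin: |s| = 2309, ∠ = 90.00° (in denominator)
|L| = 200 · 5.4602e+06 / 1.2311e+10 ≈ 0.088704
Gain = 20 log₁₀(0.088704) ≈ -21.04 dB
∠L = 165.30° − 269.13° = -103.83°

-21.0 dB, -103.8°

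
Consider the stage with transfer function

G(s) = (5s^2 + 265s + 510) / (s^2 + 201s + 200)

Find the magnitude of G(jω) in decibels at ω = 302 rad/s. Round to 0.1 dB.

12.5 dB

Substitute s = j302:
Numerator: 5(j302)^2 + 265(j302) + 510 = -455510 + j80030
Denominator: (j302)^2 + 201(j302) + 200 = -91004 + j60702
|N| = √(455510² + 80030²) ≈ 4.6249e+05, ∠N ≈ 170.04°
|D| = √(91004² + 60702²) ≈ 1.0939e+05, ∠D ≈ 146.30°
|G| = 4.6249e+05 / 1.0939e+05 ≈ 4.2279
Gain = 20 log₁₀(4.2279) ≈ 12.52 dB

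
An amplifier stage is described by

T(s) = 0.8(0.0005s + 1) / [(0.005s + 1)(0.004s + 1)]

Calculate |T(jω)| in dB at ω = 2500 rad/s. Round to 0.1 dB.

At ω = 2500 rad/s:
zero (1 + j2500·0.0005) = 1 + j1.25 → |·| ≈ 1.6008, ∠ ≈ 51.34°
pole (1 + j2500·0.005) = 1 + j12.5 → |·| ≈ 12.54, ∠ ≈ 85.43°
pole (1 + j2500·0.004) = 1 + j10 → |·| ≈ 10.05, ∠ ≈ 84.29°
|T| = 0.8 · 1.6008 / (12.54 · 10.05) ≈ 0.010162
Gain = 20 log₁₀(0.010162) ≈ -39.86 dB

-39.9 dB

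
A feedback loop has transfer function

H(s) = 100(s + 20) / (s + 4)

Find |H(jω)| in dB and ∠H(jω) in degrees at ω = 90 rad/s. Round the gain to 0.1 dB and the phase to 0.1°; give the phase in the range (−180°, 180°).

At s = jω = j90:
zero (s+20): 20 + j90 → |·| = √(20²+90²) = √8500 ≈ 92.195, ∠ = arctan(90/20) ≈ 77.47°
pole (s+4): 4 + j90 → |·| = √(4²+90²) = √8116 ≈ 90.089, ∠ = arctan(90/4) ≈ 87.46°
|H| = 100 · 92.195 / 90.089 ≈ 102.34
Gain = 20 log₁₀(102.34) ≈ 40.20 dB
∠H = 77.47° − 87.46° = -9.99°

40.2 dB, -10.0°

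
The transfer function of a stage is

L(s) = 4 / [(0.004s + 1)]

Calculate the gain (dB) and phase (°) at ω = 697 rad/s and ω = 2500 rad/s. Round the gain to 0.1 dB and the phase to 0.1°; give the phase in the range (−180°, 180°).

ω = 697: 2.6 dB, -70.3°; ω = 2500: -8.0 dB, -84.3°

At ω = 697 rad/s:
pole (1 + j697·0.004) = 1 + j2.788 → |·| ≈ 2.9619, ∠ ≈ 70.27°
|L| = 4 · 1 / (2.9619) ≈ 1.3505
Gain = 20 log₁₀(1.3505) ≈ 2.61 dB
∠L = (0°) − (70.27°) = -70.27°

At ω = 2500 rad/s:
pole (1 + j2500·0.004) = 1 + j10 → |·| ≈ 10.05, ∠ ≈ 84.29°
|L| = 4 · 1 / (10.05) ≈ 0.39801
Gain = 20 log₁₀(0.39801) ≈ -8.00 dB
∠L = (0°) − (84.29°) = -84.29°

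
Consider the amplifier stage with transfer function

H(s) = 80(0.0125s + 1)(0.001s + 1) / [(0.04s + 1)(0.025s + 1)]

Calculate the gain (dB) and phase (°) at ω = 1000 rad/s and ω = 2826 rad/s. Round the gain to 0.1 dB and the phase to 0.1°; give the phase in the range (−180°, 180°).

ω = 1000: 3.0 dB, -45.9°; ω = 2826: 0.5 dB, -19.8°

At ω = 1000 rad/s:
zero (1 + j1000·0.0125) = 1 + j12.5 → |·| ≈ 12.54, ∠ ≈ 85.43°
zero (1 + j1000·0.001) = 1 + j1 → |·| ≈ 1.4142, ∠ ≈ 45.00°
pole (1 + j1000·0.04) = 1 + j40 → |·| ≈ 40.012, ∠ ≈ 88.57°
pole (1 + j1000·0.025) = 1 + j25 → |·| ≈ 25.02, ∠ ≈ 87.71°
|H| = 80 · 12.54 · 1.4142 / (40.012 · 25.02) ≈ 1.4172
Gain = 20 log₁₀(1.4172) ≈ 3.03 dB
∠H = (85.43° + 45.00°) − (88.57° + 87.71°) = -45.85°

At ω = 2826 rad/s:
zero (1 + j2826·0.0125) = 1 + j35.325 → |·| ≈ 35.339, ∠ ≈ 88.38°
zero (1 + j2826·0.001) = 1 + j2.826 → |·| ≈ 2.9977, ∠ ≈ 70.51°
pole (1 + j2826·0.04) = 1 + j113.04 → |·| ≈ 113.04, ∠ ≈ 89.49°
pole (1 + j2826·0.025) = 1 + j70.65 → |·| ≈ 70.657, ∠ ≈ 89.19°
|H| = 80 · 35.339 · 2.9977 / (113.04 · 70.657) ≈ 1.0611
Gain = 20 log₁₀(1.0611) ≈ 0.52 dB
∠H = (88.38° + 70.51°) − (89.49° + 89.19°) = -19.79°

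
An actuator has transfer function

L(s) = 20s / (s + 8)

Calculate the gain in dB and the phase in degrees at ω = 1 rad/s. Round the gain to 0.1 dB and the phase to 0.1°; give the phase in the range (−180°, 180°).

7.9 dB, 82.9°

At s = jω = j1:
zero at origin: s = j1 → |·| = 1, ∠ = 90.00°
pole (s+8): 8 + j1 → |·| = √(8²+1²) = √65 ≈ 8.0623, ∠ = arctan(1/8) ≈ 7.13°
|L| = 20 · 1 / 8.0623 ≈ 2.4807
Gain = 20 log₁₀(2.4807) ≈ 7.89 dB
∠L = 90.00° − 7.13° = 82.87°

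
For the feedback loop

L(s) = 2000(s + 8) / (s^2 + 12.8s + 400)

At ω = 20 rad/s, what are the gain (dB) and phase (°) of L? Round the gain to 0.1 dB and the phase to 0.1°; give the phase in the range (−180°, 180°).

44.5 dB, -21.8°

At s = jω = j20:
zero (s+8): 8 + j20 → |·| = √(8²+20²) = √464 ≈ 21.541, ∠ = arctan(20/8) ≈ 68.20°
quadratic: (j20)² + 12.8·j20 + 400 = 0 + j256 → |·| ≈ 256, ∠ ≈ 90.00°
|L| = 2000 · 21.541 / 256 ≈ 168.29
Gain = 20 log₁₀(168.29) ≈ 44.52 dB
∠L = 68.20° − 90.00° = -21.80°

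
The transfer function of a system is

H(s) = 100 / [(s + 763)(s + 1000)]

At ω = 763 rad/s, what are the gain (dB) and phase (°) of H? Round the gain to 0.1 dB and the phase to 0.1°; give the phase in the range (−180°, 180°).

-82.7 dB, -82.3°

At s = jω = j763:
pole (s+763): 763 + j763 → |·| = √(763²+763²) = √1164338 ≈ 1079, ∠ = arctan(763/763) ≈ 45.00°
pole (s+1000): 1000 + j763 → |·| = √(1000²+763²) = √1582169 ≈ 1257.8, ∠ = arctan(763/1000) ≈ 37.34°
|H| = 100 / 1.3572e+06 ≈ 7.3681e-05
Gain = 20 log₁₀(7.3681e-05) ≈ -82.65 dB
∠H = 0.00° − 82.34° = -82.34°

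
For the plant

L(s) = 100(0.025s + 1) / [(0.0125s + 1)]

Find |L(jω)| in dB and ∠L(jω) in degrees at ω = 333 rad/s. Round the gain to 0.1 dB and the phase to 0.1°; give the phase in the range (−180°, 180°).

At ω = 333 rad/s:
zero (1 + j333·0.025) = 1 + j8.325 → |·| ≈ 8.3848, ∠ ≈ 83.15°
pole (1 + j333·0.0125) = 1 + j4.1625 → |·| ≈ 4.2809, ∠ ≈ 76.49°
|L| = 100 · 8.3848 / (4.2809) ≈ 195.87
Gain = 20 log₁₀(195.87) ≈ 45.84 dB
∠L = (83.15°) − (76.49°) = 6.66°

45.8 dB, 6.7°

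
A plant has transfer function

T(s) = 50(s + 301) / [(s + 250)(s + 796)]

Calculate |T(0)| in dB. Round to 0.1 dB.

T(0) = 50·301 / (250·796) ≈ 0.075628
20 log₁₀(0.075628) ≈ -22.43 dB

-22.4 dB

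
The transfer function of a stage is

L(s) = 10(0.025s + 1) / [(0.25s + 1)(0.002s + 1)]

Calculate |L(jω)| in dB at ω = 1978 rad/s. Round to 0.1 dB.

-12.2 dB

At ω = 1978 rad/s:
zero (1 + j1978·0.025) = 1 + j49.45 → |·| ≈ 49.46, ∠ ≈ 88.84°
pole (1 + j1978·0.25) = 1 + j494.5 → |·| ≈ 494.5, ∠ ≈ 89.88°
pole (1 + j1978·0.002) = 1 + j3.956 → |·| ≈ 4.0804, ∠ ≈ 75.81°
|L| = 10 · 49.46 / (494.5 · 4.0804) ≈ 0.24512
Gain = 20 log₁₀(0.24512) ≈ -12.21 dB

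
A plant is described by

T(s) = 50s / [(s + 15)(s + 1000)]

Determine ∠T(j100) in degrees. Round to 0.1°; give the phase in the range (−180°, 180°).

At s = jω = j100:
zero at origin: s = j100 → |·| = 100, ∠ = 90.00°
pole (s+15): 15 + j100 → |·| = √(15²+100²) = √10225 ≈ 101.12, ∠ = arctan(100/15) ≈ 81.47°
pole (s+1000): 1000 + j100 → |·| = √(1000²+100²) = √1010000 ≈ 1005, ∠ = arctan(100/1000) ≈ 5.71°
∠T = 90.00° − 87.18° = 2.82°

2.8°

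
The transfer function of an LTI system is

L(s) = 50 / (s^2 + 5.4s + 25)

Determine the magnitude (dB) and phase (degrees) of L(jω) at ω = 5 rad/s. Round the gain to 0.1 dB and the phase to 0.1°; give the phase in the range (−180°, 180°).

At s = jω = j5:
quadratic: (j5)² + 5.4·j5 + 25 = 0 + j27 → |·| ≈ 27, ∠ ≈ 90.00°
|L| = 50 / 27 ≈ 1.8519
Gain = 20 log₁₀(1.8519) ≈ 5.35 dB
∠L = 0.00° − 90.00° = -90.00°

5.4 dB, -90.0°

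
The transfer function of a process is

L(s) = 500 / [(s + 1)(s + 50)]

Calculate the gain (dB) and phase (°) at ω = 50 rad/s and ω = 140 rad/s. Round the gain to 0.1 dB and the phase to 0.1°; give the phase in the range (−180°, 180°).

At s = jω = j50:
pole (s+1): 1 + j50 → |·| = √(1²+50²) = √2501 ≈ 50.01, ∠ = arctan(50/1) ≈ 88.85°
pole (s+50): 50 + j50 → |·| = √(50²+50²) = √5000 ≈ 70.711, ∠ = arctan(50/50) ≈ 45.00°
|L| = 500 / 3536.3 ≈ 0.14139
Gain = 20 log₁₀(0.14139) ≈ -16.99 dB
∠L = 0.00° − 133.85° = -133.85°

At s = jω = j140:
pole (s+1): 1 + j140 → |·| = √(1²+140²) = √19601 ≈ 140, ∠ = arctan(140/1) ≈ 89.59°
pole (s+50): 50 + j140 → |·| = √(50²+140²) = √22100 ≈ 148.66, ∠ = arctan(140/50) ≈ 70.35°
|L| = 500 / 20812 ≈ 0.024025
Gain = 20 log₁₀(0.024025) ≈ -32.39 dB
∠L = 0.00° − 159.94° = -159.94°

ω = 50: -17.0 dB, -133.9°; ω = 140: -32.4 dB, -159.9°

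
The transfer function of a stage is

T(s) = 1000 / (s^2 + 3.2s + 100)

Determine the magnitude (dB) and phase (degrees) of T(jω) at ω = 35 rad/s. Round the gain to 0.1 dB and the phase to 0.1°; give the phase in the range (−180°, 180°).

At s = jω = j35:
quadratic: (j35)² + 3.2·j35 + 100 = -1125 + j112 → |·| ≈ 1130.6, ∠ ≈ 174.31°
|T| = 1000 / 1130.6 ≈ 0.88449
Gain = 20 log₁₀(0.88449) ≈ -1.07 dB
∠T = 0.00° − 174.31° = -174.31°

-1.1 dB, -174.3°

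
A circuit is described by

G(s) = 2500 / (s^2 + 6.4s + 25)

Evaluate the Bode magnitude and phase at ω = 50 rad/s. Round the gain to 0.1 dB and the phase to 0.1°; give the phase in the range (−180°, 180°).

At s = jω = j50:
quadratic: (j50)² + 6.4·j50 + 25 = -2475 + j320 → |·| ≈ 2495.6, ∠ ≈ 172.63°
|G| = 2500 / 2495.6 ≈ 1.0018
Gain = 20 log₁₀(1.0018) ≈ 0.02 dB
∠G = 0.00° − 172.63° = -172.63°

0.0 dB, -172.6°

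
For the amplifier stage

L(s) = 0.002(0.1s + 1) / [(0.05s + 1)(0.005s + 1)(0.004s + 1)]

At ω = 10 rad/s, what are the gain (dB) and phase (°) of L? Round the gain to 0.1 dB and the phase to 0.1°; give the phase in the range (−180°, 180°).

-52.0 dB, 13.3°

At ω = 10 rad/s:
zero (1 + j10·0.1) = 1 + j1 → |·| ≈ 1.4142, ∠ ≈ 45.00°
pole (1 + j10·0.05) = 1 + j0.5 → |·| ≈ 1.118, ∠ ≈ 26.57°
pole (1 + j10·0.005) = 1 + j0.05 → |·| ≈ 1.0012, ∠ ≈ 2.86°
pole (1 + j10·0.004) = 1 + j0.04 → |·| ≈ 1.0008, ∠ ≈ 2.29°
|L| = 0.002 · 1.4142 / (1.118 · 1.0012 · 1.0008) ≈ 0.0025248
Gain = 20 log₁₀(0.0025248) ≈ -51.96 dB
∠L = (45.00°) − (26.57° + 2.86° + 2.29°) = 13.28°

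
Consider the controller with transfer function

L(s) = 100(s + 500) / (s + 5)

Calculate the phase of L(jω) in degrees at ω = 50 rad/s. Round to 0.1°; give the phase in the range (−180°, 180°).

-78.6°

At s = jω = j50:
zero (s+500): 500 + j50 → |·| = √(500²+50²) = √252500 ≈ 502.49, ∠ = arctan(50/500) ≈ 5.71°
pole (s+5): 5 + j50 → |·| = √(5²+50²) = √2525 ≈ 50.249, ∠ = arctan(50/5) ≈ 84.29°
∠L = 5.71° − 84.29° = -78.58°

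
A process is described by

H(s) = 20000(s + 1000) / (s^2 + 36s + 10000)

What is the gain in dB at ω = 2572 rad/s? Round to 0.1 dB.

At s = jω = j2572:
zero (s+1000): 1000 + j2572 → |·| = √(1000²+2572²) = √7615184 ≈ 2759.6, ∠ = arctan(2572/1000) ≈ 68.75°
quadratic: (j2572)² + 36·j2572 + 10000 = -6605184 + j92592 → |·| ≈ 6.6058e+06, ∠ ≈ 179.20°
|H| = 20000 · 2759.6 / 6.6058e+06 ≈ 8.3551
Gain = 20 log₁₀(8.3551) ≈ 18.44 dB

18.4 dB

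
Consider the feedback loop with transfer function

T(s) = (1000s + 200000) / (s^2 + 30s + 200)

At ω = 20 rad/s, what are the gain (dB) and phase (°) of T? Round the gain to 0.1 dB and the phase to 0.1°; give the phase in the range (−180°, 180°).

50.0 dB, -102.7°

Substitute s = j20:
Numerator: 1000(j20) + 200000 = 200000 + j20000
Denominator: (j20)^2 + 30(j20) + 200 = -200 + j600
|N| = √(200000² + 20000²) ≈ 2.01e+05, ∠N ≈ 5.71°
|D| = √(200² + 600²) ≈ 632.46, ∠D ≈ 108.43°
|T| = 2.01e+05 / 632.46 ≈ 317.81
Gain = 20 log₁₀(317.81) ≈ 50.04 dB
∠T = 5.71° − 108.43° = -102.72°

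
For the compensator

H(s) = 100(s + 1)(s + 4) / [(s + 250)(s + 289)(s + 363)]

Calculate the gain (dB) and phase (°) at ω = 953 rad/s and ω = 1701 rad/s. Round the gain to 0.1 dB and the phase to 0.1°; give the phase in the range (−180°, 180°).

At s = jω = j953:
zero (s+1): 1 + j953 → |·| = √(1²+953²) = √908210 ≈ 953, ∠ = arctan(953/1) ≈ 89.94°
zero (s+4): 4 + j953 → |·| = √(4²+953²) = √908225 ≈ 953.01, ∠ = arctan(953/4) ≈ 89.76°
pole (s+250): 250 + j953 → |·| = √(250²+953²) = √970709 ≈ 985.25, ∠ = arctan(953/250) ≈ 75.30°
pole (s+289): 289 + j953 → |·| = √(289²+953²) = √991730 ≈ 995.86, ∠ = arctan(953/289) ≈ 73.13°
pole (s+363): 363 + j953 → |·| = √(363²+953²) = √1039978 ≈ 1019.8, ∠ = arctan(953/363) ≈ 69.15°
|H| = 100 · 9.0822e+05 / 1.0006e+09 ≈ 0.090768
Gain = 20 log₁₀(0.090768) ≈ -20.84 dB
∠H = 179.70° − 217.58° = -37.88°

At s = jω = j1701:
zero (s+1): 1 + j1701 → |·| = √(1²+1701²) = √2893402 ≈ 1701, ∠ = arctan(1701/1) ≈ 89.97°
zero (s+4): 4 + j1701 → |·| = √(4²+1701²) = √2893417 ≈ 1701, ∠ = arctan(1701/4) ≈ 89.87°
pole (s+250): 250 + j1701 → |·| = √(250²+1701²) = √2955901 ≈ 1719.3, ∠ = arctan(1701/250) ≈ 81.64°
pole (s+289): 289 + j1701 → |·| = √(289²+1701²) = √2976922 ≈ 1725.4, ∠ = arctan(1701/289) ≈ 80.36°
pole (s+363): 363 + j1701 → |·| = √(363²+1701²) = √3025170 ≈ 1739.3, ∠ = arctan(1701/363) ≈ 77.95°
|H| = 100 · 2.8934e+06 / 5.1596e+09 ≈ 0.056078
Gain = 20 log₁₀(0.056078) ≈ -25.02 dB
∠H = 179.84° − 239.95° = -60.11°

ω = 953: -20.8 dB, -37.9°; ω = 1701: -25.0 dB, -60.1°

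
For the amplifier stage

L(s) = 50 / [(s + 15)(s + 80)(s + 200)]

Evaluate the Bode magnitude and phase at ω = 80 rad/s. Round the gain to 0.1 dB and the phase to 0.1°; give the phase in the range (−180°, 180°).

At s = jω = j80:
pole (s+15): 15 + j80 → |·| = √(15²+80²) = √6625 ≈ 81.394, ∠ = arctan(80/15) ≈ 79.38°
pole (s+80): 80 + j80 → |·| = √(80²+80²) = √12800 ≈ 113.14, ∠ = arctan(80/80) ≈ 45.00°
pole (s+200): 200 + j80 → |·| = √(200²+80²) = √46400 ≈ 215.41, ∠ = arctan(80/200) ≈ 21.80°
|L| = 50 / 1.9837e+06 ≈ 2.5205e-05
Gain = 20 log₁₀(2.5205e-05) ≈ -91.97 dB
∠L = 0.00° − 146.18° = -146.18°

-92.0 dB, -146.2°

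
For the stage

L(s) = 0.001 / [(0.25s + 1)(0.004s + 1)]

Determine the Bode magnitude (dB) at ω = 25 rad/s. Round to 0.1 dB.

At ω = 25 rad/s:
pole (1 + j25·0.25) = 1 + j6.25 → |·| ≈ 6.3295, ∠ ≈ 80.91°
pole (1 + j25·0.004) = 1 + j0.1 → |·| ≈ 1.005, ∠ ≈ 5.71°
|L| = 0.001 · 1 / (6.3295 · 1.005) ≈ 0.0001572
Gain = 20 log₁₀(0.0001572) ≈ -76.07 dB

-76.1 dB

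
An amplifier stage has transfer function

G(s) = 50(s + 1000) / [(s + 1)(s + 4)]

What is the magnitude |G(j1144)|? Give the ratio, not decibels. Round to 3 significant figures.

0.0581

At s = jω = j1144:
zero (s+1000): 1000 + j1144 → |·| = √(1000²+1144²) = √2308736 ≈ 1519.5, ∠ = arctan(1144/1000) ≈ 48.84°
pole (s+1): 1 + j1144 → |·| = √(1²+1144²) = √1308737 ≈ 1144, ∠ = arctan(1144/1) ≈ 89.95°
pole (s+4): 4 + j1144 → |·| = √(4²+1144²) = √1308752 ≈ 1144, ∠ = arctan(1144/4) ≈ 89.80°
|G| = 50 · 1519.5 / 1.3087e+06 ≈ 0.058054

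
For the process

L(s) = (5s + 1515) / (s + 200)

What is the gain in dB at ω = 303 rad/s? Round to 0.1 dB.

Substitute s = j303:
Numerator: 5(j303) + 1515 = 1515 + j1515
Denominator: (j303) + 200 = 200 + j303
|N| = √(1515² + 1515²) ≈ 2142.5, ∠N ≈ 45.00°
|D| = √(200² + 303²) ≈ 363.06, ∠D ≈ 56.57°
|L| = 2142.5 / 363.06 ≈ 5.9012
Gain = 20 log₁₀(5.9012) ≈ 15.42 dB

15.4 dB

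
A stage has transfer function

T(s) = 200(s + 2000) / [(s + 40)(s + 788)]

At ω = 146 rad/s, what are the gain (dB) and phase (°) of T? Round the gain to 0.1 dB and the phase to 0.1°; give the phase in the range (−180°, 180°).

10.4 dB, -81.0°

At s = jω = j146:
zero (s+2000): 2000 + j146 → |·| = √(2000²+146²) = √4021316 ≈ 2005.3, ∠ = arctan(146/2000) ≈ 4.18°
pole (s+40): 40 + j146 → |·| = √(40²+146²) = √22916 ≈ 151.38, ∠ = arctan(146/40) ≈ 74.68°
pole (s+788): 788 + j146 → |·| = √(788²+146²) = √642260 ≈ 801.41, ∠ = arctan(146/788) ≈ 10.50°
|T| = 200 · 2005.3 / 1.2132e+05 ≈ 3.3058
Gain = 20 log₁₀(3.3058) ≈ 10.39 dB
∠T = 4.18° − 85.18° = -81.00°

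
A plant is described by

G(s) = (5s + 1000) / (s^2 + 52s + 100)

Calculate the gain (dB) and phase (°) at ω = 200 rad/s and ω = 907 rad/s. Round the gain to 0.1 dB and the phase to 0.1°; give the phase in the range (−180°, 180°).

ω = 200: -29.3 dB, -120.4°; ω = 907: -45.0 dB, -99.2°

Substitute s = j200:
Numerator: 5(j200) + 1000 = 1000 + j1000
Denominator: (j200)^2 + 52(j200) + 100 = -39900 + j10400
|N| = √(1000² + 1000²) ≈ 1414.2, ∠N ≈ 45.00°
|D| = √(39900² + 10400²) ≈ 41233, ∠D ≈ 165.39°
|G| = 1414.2 / 41233 ≈ 0.034298
Gain = 20 log₁₀(0.034298) ≈ -29.29 dB
∠G = 45.00° − 165.39° = -120.39°

Substitute s = j907:
Numerator: 5(j907) + 1000 = 1000 + j4535
Denominator: (j907)^2 + 52(j907) + 100 = -822549 + j47164
|N| = √(1000² + 4535²) ≈ 4643.9, ∠N ≈ 77.56°
|D| = √(822549² + 47164²) ≈ 8.239e+05, ∠D ≈ 176.72°
|G| = 4643.9 / 8.239e+05 ≈ 0.0056365
Gain = 20 log₁₀(0.0056365) ≈ -44.98 dB
∠G = 77.56° − 176.72° = -99.16°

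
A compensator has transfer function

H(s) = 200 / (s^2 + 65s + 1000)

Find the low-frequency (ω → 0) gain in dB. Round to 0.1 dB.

-14.0 dB

H(0) = 200 / 1000 = 0.2
20 log₁₀(0.2) ≈ -13.98 dB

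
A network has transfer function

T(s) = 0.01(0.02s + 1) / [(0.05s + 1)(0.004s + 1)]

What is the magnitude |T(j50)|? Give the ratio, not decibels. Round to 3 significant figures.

0.00515

At ω = 50 rad/s:
zero (1 + j50·0.02) = 1 + j1 → |·| ≈ 1.4142, ∠ ≈ 45.00°
pole (1 + j50·0.05) = 1 + j2.5 → |·| ≈ 2.6926, ∠ ≈ 68.20°
pole (1 + j50·0.004) = 1 + j0.2 → |·| ≈ 1.0198, ∠ ≈ 11.31°
|T| = 0.01 · 1.4142 / (2.6926 · 1.0198) ≈ 0.0051502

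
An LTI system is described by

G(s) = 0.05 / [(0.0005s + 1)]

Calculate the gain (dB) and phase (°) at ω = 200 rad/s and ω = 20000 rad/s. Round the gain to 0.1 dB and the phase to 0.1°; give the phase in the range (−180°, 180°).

ω = 200: -26.1 dB, -5.7°; ω = 20000: -46.1 dB, -84.3°

At ω = 200 rad/s:
pole (1 + j200·0.0005) = 1 + j0.1 → |·| ≈ 1.005, ∠ ≈ 5.71°
|G| = 0.05 · 1 / (1.005) ≈ 0.049751
Gain = 20 log₁₀(0.049751) ≈ -26.06 dB
∠G = (0°) − (5.71°) = -5.71°

At ω = 20000 rad/s:
pole (1 + j20000·0.0005) = 1 + j10 → |·| ≈ 10.05, ∠ ≈ 84.29°
|G| = 0.05 · 1 / (10.05) ≈ 0.0049751
Gain = 20 log₁₀(0.0049751) ≈ -46.06 dB
∠G = (0°) − (84.29°) = -84.29°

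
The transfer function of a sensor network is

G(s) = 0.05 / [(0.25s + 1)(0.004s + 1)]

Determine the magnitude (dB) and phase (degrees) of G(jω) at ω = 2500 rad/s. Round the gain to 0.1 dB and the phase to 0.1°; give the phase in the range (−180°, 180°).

-102.0 dB, -174.2°

At ω = 2500 rad/s:
pole (1 + j2500·0.25) = 1 + j625 → |·| ≈ 625, ∠ ≈ 89.91°
pole (1 + j2500·0.004) = 1 + j10 → |·| ≈ 10.05, ∠ ≈ 84.29°
|G| = 0.05 · 1 / (625 · 10.05) ≈ 7.9602e-06
Gain = 20 log₁₀(7.9602e-06) ≈ -101.98 dB
∠G = (0°) − (89.91° + 84.29°) = -174.20°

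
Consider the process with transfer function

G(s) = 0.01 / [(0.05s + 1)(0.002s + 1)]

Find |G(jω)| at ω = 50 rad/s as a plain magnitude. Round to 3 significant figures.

0.00370

At ω = 50 rad/s:
pole (1 + j50·0.05) = 1 + j2.5 → |·| ≈ 2.6926, ∠ ≈ 68.20°
pole (1 + j50·0.002) = 1 + j0.1 → |·| ≈ 1.005, ∠ ≈ 5.71°
|G| = 0.01 · 1 / (2.6926 · 1.005) ≈ 0.0036954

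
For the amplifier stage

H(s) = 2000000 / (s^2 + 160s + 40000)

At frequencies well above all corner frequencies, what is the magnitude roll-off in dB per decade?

-40 dB/decade

Each pole contributes −20 dB/decade at high frequency; each zero contributes +20 dB/decade.
Net: 0 zero(s) − 2 pole(s) → -40 dB/decade.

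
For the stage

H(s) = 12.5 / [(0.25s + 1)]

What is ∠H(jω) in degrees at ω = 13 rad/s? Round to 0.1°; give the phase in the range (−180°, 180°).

-72.9°

At ω = 13 rad/s:
pole (1 + j13·0.25) = 1 + j3.25 → |·| ≈ 3.4004, ∠ ≈ 72.90°
∠H = (0°) − (72.90°) = -72.90°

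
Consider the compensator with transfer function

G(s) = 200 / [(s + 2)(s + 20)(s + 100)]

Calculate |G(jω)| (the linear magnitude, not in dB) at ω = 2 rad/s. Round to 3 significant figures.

At s = jω = j2:
pole (s+2): 2 + j2 → |·| = √(2²+2²) = √8 ≈ 2.8284, ∠ = arctan(2/2) ≈ 45.00°
pole (s+20): 20 + j2 → |·| = √(20²+2²) = √404 ≈ 20.1, ∠ = arctan(2/20) ≈ 5.71°
pole (s+100): 100 + j2 → |·| = √(100²+2²) = √10004 ≈ 100.02, ∠ = arctan(2/100) ≈ 1.15°
|G| = 200 / 5686.2 ≈ 0.035173

0.0352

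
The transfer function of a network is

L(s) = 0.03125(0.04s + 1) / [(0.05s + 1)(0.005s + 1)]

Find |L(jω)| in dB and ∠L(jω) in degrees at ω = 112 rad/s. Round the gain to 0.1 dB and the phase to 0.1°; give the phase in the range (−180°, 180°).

At ω = 112 rad/s:
zero (1 + j112·0.04) = 1 + j4.48 → |·| ≈ 4.5903, ∠ ≈ 77.42°
pole (1 + j112·0.05) = 1 + j5.6 → |·| ≈ 5.6886, ∠ ≈ 79.88°
pole (1 + j112·0.005) = 1 + j0.56 → |·| ≈ 1.1461, ∠ ≈ 29.25°
|L| = 0.03125 · 4.5903 / (5.6886 · 1.1461) ≈ 0.022002
Gain = 20 log₁₀(0.022002) ≈ -33.15 dB
∠L = (77.42°) − (79.88° + 29.25°) = -31.71°

-33.2 dB, -31.7°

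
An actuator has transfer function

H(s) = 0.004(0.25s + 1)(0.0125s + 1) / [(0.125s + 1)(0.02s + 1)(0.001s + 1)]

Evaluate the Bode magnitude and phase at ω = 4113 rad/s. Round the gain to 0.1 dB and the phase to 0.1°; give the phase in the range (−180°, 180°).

At ω = 4113 rad/s:
zero (1 + j4113·0.25) = 1 + j1028.25 → |·| ≈ 1028.3, ∠ ≈ 89.94°
zero (1 + j4113·0.0125) = 1 + j51.4125 → |·| ≈ 51.422, ∠ ≈ 88.89°
pole (1 + j4113·0.125) = 1 + j514.125 → |·| ≈ 514.13, ∠ ≈ 89.89°
pole (1 + j4113·0.02) = 1 + j82.26 → |·| ≈ 82.266, ∠ ≈ 89.30°
pole (1 + j4113·0.001) = 1 + j4.113 → |·| ≈ 4.2328, ∠ ≈ 76.33°
|H| = 0.004 · 1028.3 · 51.422 / (514.13 · 82.266 · 4.2328) ≈ 0.0011814
Gain = 20 log₁₀(0.0011814) ≈ -58.55 dB
∠H = (89.94° + 88.89°) − (89.89° + 89.30° + 76.33°) = -76.69°

-58.6 dB, -76.7°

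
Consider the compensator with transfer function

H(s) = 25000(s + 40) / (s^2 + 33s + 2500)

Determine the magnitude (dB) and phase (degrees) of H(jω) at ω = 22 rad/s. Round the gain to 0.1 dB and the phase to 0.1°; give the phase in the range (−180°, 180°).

At s = jω = j22:
zero (s+40): 40 + j22 → |·| = √(40²+22²) = √2084 ≈ 45.651, ∠ = arctan(22/40) ≈ 28.81°
quadratic: (j22)² + 33·j22 + 2500 = 2016 + j726 → |·| ≈ 2142.7, ∠ ≈ 19.80°
|H| = 25000 · 45.651 / 2142.7 ≈ 532.63
Gain = 20 log₁₀(532.63) ≈ 54.53 dB
∠H = 28.81° − 19.80° = 9.01°

54.5 dB, 9.0°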